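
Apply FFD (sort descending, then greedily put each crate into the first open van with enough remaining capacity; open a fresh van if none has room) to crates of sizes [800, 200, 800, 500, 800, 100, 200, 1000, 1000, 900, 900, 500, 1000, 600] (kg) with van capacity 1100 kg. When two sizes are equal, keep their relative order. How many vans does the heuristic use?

10

Sorted descending: 1000, 1000, 1000, 900, 900, 800, 800, 800, 600, 500, 500, 200, 200, 100.
  1000 → van 1 (new)  [load 1000/1100]
  1000 → van 2 (new)  [load 1000/1100]
  1000 → van 3 (new)  [load 1000/1100]
  900 → van 4 (new)  [load 900/1100]
  900 → van 5 (new)  [load 900/1100]
  800 → van 6 (new)  [load 800/1100]
  800 → van 7 (new)  [load 800/1100]
  800 → van 8 (new)  [load 800/1100]
  600 → van 9 (new)  [load 600/1100]
  500 → van 9  [load 1100/1100]
  500 → van 10 (new)  [load 500/1100]
  200 → van 4  [load 1100/1100]
  200 → van 5  [load 1100/1100]
  100 → van 1  [load 1100/1100]
10 vans opened.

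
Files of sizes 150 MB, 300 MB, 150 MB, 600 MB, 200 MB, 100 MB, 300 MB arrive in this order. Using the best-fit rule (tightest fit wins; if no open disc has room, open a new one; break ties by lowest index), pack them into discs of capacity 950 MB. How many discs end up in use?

2

  150 → disc 1 (new)  [load 150/950]
  300 → disc 1  [load 450/950]
  150 → disc 1  [load 600/950]
  600 → disc 2 (new)  [load 600/950]
  200 → disc 1  [load 800/950]
  100 → disc 1  [load 900/950]
  300 → disc 2  [load 900/950]
2 discs opened.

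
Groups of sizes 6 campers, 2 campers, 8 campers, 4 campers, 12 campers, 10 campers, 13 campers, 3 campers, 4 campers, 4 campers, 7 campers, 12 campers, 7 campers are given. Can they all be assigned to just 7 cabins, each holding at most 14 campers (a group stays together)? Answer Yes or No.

Yes

A valid assignment using 7 cabins:
  cabin 1: 13 = 13
  cabin 2: 12 + 2 = 14
  cabin 3: 12 = 12
  cabin 4: 10 + 4 = 14
  cabin 5: 8 + 6 = 14
  cabin 6: 7 + 7 = 14
  cabin 7: 4 + 4 + 3 = 11
Every load is within 14 campers, so 7 cabins suffice.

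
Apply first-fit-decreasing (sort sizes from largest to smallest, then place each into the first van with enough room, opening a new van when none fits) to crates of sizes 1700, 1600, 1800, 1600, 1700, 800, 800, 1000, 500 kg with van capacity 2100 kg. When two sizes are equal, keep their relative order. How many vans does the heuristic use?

Sorted descending: 1800, 1700, 1700, 1600, 1600, 1000, 800, 800, 500.
  1800 → van 1 (new)  [load 1800/2100]
  1700 → van 2 (new)  [load 1700/2100]
  1700 → van 3 (new)  [load 1700/2100]
  1600 → van 4 (new)  [load 1600/2100]
  1600 → van 5 (new)  [load 1600/2100]
  1000 → van 6 (new)  [load 1000/2100]
  800 → van 6  [load 1800/2100]
  800 → van 7 (new)  [load 800/2100]
  500 → van 4  [load 2100/2100]
7 vans opened.

7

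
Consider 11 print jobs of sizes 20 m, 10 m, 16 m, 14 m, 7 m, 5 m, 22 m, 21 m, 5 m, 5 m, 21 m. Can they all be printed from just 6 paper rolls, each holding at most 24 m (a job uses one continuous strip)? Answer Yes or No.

Total = 146 m; ⌈146/24⌉ = 7.
At least 7 paper rolls are required, but only 6 are allowed.

No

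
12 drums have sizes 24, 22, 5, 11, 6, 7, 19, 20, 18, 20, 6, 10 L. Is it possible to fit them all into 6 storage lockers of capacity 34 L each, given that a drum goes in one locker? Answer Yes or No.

A valid assignment using 6 storage lockers:
  locker 1: 24 + 10 = 34
  locker 2: 22 + 11 = 33
  locker 3: 20 + 7 + 6 = 33
  locker 4: 20 + 6 + 5 = 31
  locker 5: 19 = 19
  locker 6: 18 = 18
Every load is within 34 L, so 6 storage lockers suffice.

Yes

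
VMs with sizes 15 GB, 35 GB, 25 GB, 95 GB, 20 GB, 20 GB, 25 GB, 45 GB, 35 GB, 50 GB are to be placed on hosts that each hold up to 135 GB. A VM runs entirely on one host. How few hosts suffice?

3

Total = 95 + 50 + 45 + 35 + 35 + 25 + 25 + 20 + 20 + 15 = 365 GB.
Lower bound: ⌈365/135⌉ = 3 hosts.
A packing using 3 hosts:
  host 1: 95 + 35 = 130
  host 2: 50 + 45 + 35 = 130
  host 3: 25 + 25 + 20 + 20 + 15 = 105
This matches the lower bound, so 3 is optimal.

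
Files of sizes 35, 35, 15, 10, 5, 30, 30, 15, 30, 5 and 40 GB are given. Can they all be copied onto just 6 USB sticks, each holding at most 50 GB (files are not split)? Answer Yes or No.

A valid assignment using 6 USB sticks:
  USB stick 1: 40 + 10 = 50
  USB stick 2: 35 + 15 = 50
  USB stick 3: 35 + 15 = 50
  USB stick 4: 30 + 5 + 5 = 40
  USB stick 5: 30 = 30
  USB stick 6: 30 = 30
Every load is within 50 GB, so 6 USB sticks suffice.

Yes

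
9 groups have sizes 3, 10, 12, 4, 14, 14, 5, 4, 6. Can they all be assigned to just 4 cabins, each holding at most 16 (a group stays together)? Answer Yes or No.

Total = 72; ⌈72/16⌉ = 5.
At least 5 cabins are required, but only 4 are allowed.

No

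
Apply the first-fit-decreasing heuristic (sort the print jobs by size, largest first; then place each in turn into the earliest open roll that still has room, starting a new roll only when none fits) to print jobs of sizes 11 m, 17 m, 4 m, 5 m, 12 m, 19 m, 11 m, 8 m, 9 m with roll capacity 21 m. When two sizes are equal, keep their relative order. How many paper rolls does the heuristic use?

5

Sorted descending: 19, 17, 12, 11, 11, 9, 8, 5, 4.
  19 → roll 1 (new)  [load 19/21]
  17 → roll 2 (new)  [load 17/21]
  12 → roll 3 (new)  [load 12/21]
  11 → roll 4 (new)  [load 11/21]
  11 → roll 5 (new)  [load 11/21]
  9 → roll 3  [load 21/21]
  8 → roll 4  [load 19/21]
  5 → roll 5  [load 16/21]
  4 → roll 2  [load 21/21]
5 paper rolls opened.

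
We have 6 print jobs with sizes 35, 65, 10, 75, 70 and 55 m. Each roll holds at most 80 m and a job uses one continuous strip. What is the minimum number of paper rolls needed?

5

Total = 75 + 70 + 65 + 55 + 35 + 10 = 310 m.
Lower bound: ⌈310/80⌉ = 4 paper rolls.
A packing using 5 paper rolls:
  roll 1: 75 = 75
  roll 2: 70 + 10 = 80
  roll 3: 65 = 65
  roll 4: 55 = 55
  roll 5: 35 = 35
No arrangement into 4 paper rolls stays within capacity, so 5 is optimal.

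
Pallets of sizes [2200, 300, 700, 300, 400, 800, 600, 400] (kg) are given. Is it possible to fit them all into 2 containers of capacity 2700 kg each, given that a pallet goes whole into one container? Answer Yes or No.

Total = 5700 kg; ⌈5700/2700⌉ = 3.
At least 3 containers are required, but only 2 are allowed.

No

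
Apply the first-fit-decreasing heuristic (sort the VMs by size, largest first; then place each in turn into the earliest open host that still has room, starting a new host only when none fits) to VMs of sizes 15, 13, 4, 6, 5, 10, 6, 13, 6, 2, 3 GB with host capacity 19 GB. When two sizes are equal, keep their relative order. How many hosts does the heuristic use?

Sorted descending: 15, 13, 13, 10, 6, 6, 6, 5, 4, 3, 2.
  15 → host 1 (new)  [load 15/19]
  13 → host 2 (new)  [load 13/19]
  13 → host 3 (new)  [load 13/19]
  10 → host 4 (new)  [load 10/19]
  6 → host 2  [load 19/19]
  6 → host 3  [load 19/19]
  6 → host 4  [load 16/19]
  5 → host 5 (new)  [load 5/19]
  4 → host 1  [load 19/19]
  3 → host 4  [load 19/19]
  2 → host 5  [load 7/19]
5 hosts opened.

5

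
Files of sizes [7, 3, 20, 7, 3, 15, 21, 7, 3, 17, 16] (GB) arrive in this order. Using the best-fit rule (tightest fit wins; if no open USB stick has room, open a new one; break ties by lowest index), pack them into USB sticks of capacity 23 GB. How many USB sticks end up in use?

6

  7 → USB stick 1 (new)  [load 7/23]
  3 → USB stick 1  [load 10/23]
  20 → USB stick 2 (new)  [load 20/23]
  7 → USB stick 1  [load 17/23]
  3 → USB stick 2  [load 23/23]
  15 → USB stick 3 (new)  [load 15/23]
  21 → USB stick 4 (new)  [load 21/23]
  7 → USB stick 3  [load 22/23]
  3 → USB stick 1  [load 20/23]
  17 → USB stick 5 (new)  [load 17/23]
  16 → USB stick 6 (new)  [load 16/23]
6 USB sticks opened.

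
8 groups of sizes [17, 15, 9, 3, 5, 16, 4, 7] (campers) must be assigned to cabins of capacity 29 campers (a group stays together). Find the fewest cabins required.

Total = 17 + 16 + 15 + 9 + 7 + 5 + 4 + 3 = 76 campers.
Lower bound: ⌈76/29⌉ = 3 cabins.
A packing using 3 cabins:
  cabin 1: 17 + 9 + 3 = 29
  cabin 2: 16 + 7 + 5 = 28
  cabin 3: 15 + 4 = 19
This matches the lower bound, so 3 is optimal.

3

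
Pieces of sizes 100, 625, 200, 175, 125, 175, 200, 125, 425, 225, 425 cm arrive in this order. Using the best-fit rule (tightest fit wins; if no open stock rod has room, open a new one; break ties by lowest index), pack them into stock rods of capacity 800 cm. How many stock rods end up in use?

4

  100 → stock rod 1 (new)  [load 100/800]
  625 → stock rod 1  [load 725/800]
  200 → stock rod 2 (new)  [load 200/800]
  175 → stock rod 2  [load 375/800]
  125 → stock rod 2  [load 500/800]
  175 → stock rod 2  [load 675/800]
  200 → stock rod 3 (new)  [load 200/800]
  125 → stock rod 2  [load 800/800]
  425 → stock rod 3  [load 625/800]
  225 → stock rod 4 (new)  [load 225/800]
  425 → stock rod 4  [load 650/800]
4 stock rods opened.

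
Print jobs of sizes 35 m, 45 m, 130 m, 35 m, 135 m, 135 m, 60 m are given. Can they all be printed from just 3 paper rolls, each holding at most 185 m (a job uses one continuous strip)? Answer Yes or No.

Total = 575 m; ⌈575/185⌉ = 4.
At least 4 paper rolls are required, but only 3 are allowed.

No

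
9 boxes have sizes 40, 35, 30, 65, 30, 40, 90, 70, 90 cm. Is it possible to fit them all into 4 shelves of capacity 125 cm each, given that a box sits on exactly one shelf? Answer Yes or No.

No

Total = 490 cm; ⌈490/125⌉ = 4.
The bound of 4 does not rule out 4, but exhaustive search shows no assignment into 4 shelves of capacity 125 cm exists — the minimum is 5.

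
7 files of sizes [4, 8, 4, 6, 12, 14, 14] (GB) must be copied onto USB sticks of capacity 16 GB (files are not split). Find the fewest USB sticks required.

5

Total = 14 + 14 + 12 + 8 + 6 + 4 + 4 = 62 GB.
Lower bound: ⌈62/16⌉ = 4 USB sticks.
A packing using 5 USB sticks:
  USB stick 1: 14 = 14
  USB stick 2: 14 = 14
  USB stick 3: 12 + 4 = 16
  USB stick 4: 8 + 6 = 14
  USB stick 5: 4 = 4
No arrangement into 4 USB sticks stays within capacity, so 5 is optimal.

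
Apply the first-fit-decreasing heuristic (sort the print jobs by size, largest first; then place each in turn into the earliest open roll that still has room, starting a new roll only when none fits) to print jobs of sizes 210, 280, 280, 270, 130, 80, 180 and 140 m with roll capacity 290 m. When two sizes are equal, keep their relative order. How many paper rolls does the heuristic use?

6

Sorted descending: 280, 280, 270, 210, 180, 140, 130, 80.
  280 → roll 1 (new)  [load 280/290]
  280 → roll 2 (new)  [load 280/290]
  270 → roll 3 (new)  [load 270/290]
  210 → roll 4 (new)  [load 210/290]
  180 → roll 5 (new)  [load 180/290]
  140 → roll 6 (new)  [load 140/290]
  130 → roll 6  [load 270/290]
  80 → roll 4  [load 290/290]
6 paper rolls opened.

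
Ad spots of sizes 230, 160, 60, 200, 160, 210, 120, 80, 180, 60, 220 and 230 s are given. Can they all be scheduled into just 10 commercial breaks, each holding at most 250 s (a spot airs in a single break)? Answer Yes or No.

Yes

A valid assignment using 9 commercial breaks:
  break 1: 230 = 230
  break 2: 230 = 230
  break 3: 220 = 220
  break 4: 210 = 210
  break 5: 200 = 200
  break 6: 180 + 60 = 240
  break 7: 160 + 80 = 240
  break 8: 160 + 60 = 220
  break 9: 120 = 120
That uses only 9 ≤ 10, so 10 commercial breaks are enough.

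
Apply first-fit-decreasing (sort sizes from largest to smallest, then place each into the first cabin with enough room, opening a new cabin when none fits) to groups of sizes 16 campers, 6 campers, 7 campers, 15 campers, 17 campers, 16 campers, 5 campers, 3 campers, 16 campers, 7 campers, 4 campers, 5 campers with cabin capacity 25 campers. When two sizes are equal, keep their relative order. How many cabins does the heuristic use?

5

Sorted descending: 17, 16, 16, 16, 15, 7, 7, 6, 5, 5, 4, 3.
  17 → cabin 1 (new)  [load 17/25]
  16 → cabin 2 (new)  [load 16/25]
  16 → cabin 3 (new)  [load 16/25]
  16 → cabin 4 (new)  [load 16/25]
  15 → cabin 5 (new)  [load 15/25]
  7 → cabin 1  [load 24/25]
  7 → cabin 2  [load 23/25]
  6 → cabin 3  [load 22/25]
  5 → cabin 4  [load 21/25]
  5 → cabin 5  [load 20/25]
  4 → cabin 4  [load 25/25]
  3 → cabin 3  [load 25/25]
5 cabins opened.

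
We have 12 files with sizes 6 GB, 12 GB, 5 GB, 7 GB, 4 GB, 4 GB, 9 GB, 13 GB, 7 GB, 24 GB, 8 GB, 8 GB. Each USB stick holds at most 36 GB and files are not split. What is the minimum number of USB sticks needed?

3

Total = 24 + 13 + 12 + 9 + 8 + 8 + 7 + 7 + 6 + 5 + 4 + 4 = 107 GB.
Lower bound: ⌈107/36⌉ = 3 USB sticks.
A packing using 3 USB sticks:
  USB stick 1: 24 + 12 = 36
  USB stick 2: 13 + 9 + 8 + 6 = 36
  USB stick 3: 8 + 7 + 7 + 5 + 4 + 4 = 35
This matches the lower bound, so 3 is optimal.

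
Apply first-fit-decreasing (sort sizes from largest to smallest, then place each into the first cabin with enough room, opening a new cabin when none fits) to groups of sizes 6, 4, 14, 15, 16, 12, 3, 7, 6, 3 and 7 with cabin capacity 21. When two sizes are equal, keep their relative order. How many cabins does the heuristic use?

Sorted descending: 16, 15, 14, 12, 7, 7, 6, 6, 4, 3, 3.
  16 → cabin 1 (new)  [load 16/21]
  15 → cabin 2 (new)  [load 15/21]
  14 → cabin 3 (new)  [load 14/21]
  12 → cabin 4 (new)  [load 12/21]
  7 → cabin 3  [load 21/21]
  7 → cabin 4  [load 19/21]
  6 → cabin 2  [load 21/21]
  6 → cabin 5 (new)  [load 6/21]
  4 → cabin 1  [load 20/21]
  3 → cabin 5  [load 9/21]
  3 → cabin 5  [load 12/21]
5 cabins opened.

5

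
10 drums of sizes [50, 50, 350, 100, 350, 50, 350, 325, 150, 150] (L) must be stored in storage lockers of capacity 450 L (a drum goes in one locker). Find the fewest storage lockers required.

Total = 350 + 350 + 350 + 325 + 150 + 150 + 100 + 50 + 50 + 50 = 1925 L.
Lower bound: ⌈1925/450⌉ = 5 storage lockers.
A packing using 5 storage lockers:
  locker 1: 350 + 100 = 450
  locker 2: 350 + 50 + 50 = 450
  locker 3: 350 + 50 = 400
  locker 4: 325 = 325
  locker 5: 150 + 150 = 300
This matches the lower bound, so 5 is optimal.

5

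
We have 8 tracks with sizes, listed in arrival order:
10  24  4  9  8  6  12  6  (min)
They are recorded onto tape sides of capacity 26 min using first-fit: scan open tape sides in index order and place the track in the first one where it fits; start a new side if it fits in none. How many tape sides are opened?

  10 → side 1 (new)  [load 10/26]
  24 → side 2 (new)  [load 24/26]
  4 → side 1  [load 14/26]
  9 → side 1  [load 23/26]
  8 → side 3 (new)  [load 8/26]
  6 → side 3  [load 14/26]
  12 → side 3  [load 26/26]
  6 → side 4 (new)  [load 6/26]
4 tape sides opened.

4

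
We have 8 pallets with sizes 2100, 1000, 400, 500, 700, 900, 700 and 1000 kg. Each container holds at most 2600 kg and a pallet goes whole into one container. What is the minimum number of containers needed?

3

Total = 2100 + 1000 + 1000 + 900 + 700 + 700 + 500 + 400 = 7300 kg.
Lower bound: ⌈7300/2600⌉ = 3 containers.
A packing using 3 containers:
  container 1: 2100 + 500 = 2600
  container 2: 1000 + 1000 + 400 = 2400
  container 3: 900 + 700 + 700 = 2300
This matches the lower bound, so 3 is optimal.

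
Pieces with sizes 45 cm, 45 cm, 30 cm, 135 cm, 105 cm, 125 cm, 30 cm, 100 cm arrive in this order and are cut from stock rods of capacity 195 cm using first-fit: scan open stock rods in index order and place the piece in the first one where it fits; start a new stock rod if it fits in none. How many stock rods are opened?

  45 → stock rod 1 (new)  [load 45/195]
  45 → stock rod 1  [load 90/195]
  30 → stock rod 1  [load 120/195]
  135 → stock rod 2 (new)  [load 135/195]
  105 → stock rod 3 (new)  [load 105/195]
  125 → stock rod 4 (new)  [load 125/195]
  30 → stock rod 1  [load 150/195]
  100 → stock rod 5 (new)  [load 100/195]
5 stock rods opened.

5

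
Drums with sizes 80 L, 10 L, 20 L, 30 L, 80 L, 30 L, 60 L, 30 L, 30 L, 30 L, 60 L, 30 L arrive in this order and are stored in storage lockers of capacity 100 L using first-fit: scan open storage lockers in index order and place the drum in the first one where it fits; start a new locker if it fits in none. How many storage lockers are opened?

  80 → locker 1 (new)  [load 80/100]
  10 → locker 1  [load 90/100]
  20 → locker 2 (new)  [load 20/100]
  30 → locker 2  [load 50/100]
  80 → locker 3 (new)  [load 80/100]
  30 → locker 2  [load 80/100]
  60 → locker 4 (new)  [load 60/100]
  30 → locker 4  [load 90/100]
  30 → locker 5 (new)  [load 30/100]
  30 → locker 5  [load 60/100]
  60 → locker 6 (new)  [load 60/100]
  30 → locker 5  [load 90/100]
6 storage lockers opened.

6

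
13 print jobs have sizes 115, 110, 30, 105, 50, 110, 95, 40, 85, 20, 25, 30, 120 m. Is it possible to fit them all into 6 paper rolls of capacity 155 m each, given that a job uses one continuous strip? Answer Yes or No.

Total = 935 m; ⌈935/155⌉ = 7.
At least 7 paper rolls are required, but only 6 are allowed.

No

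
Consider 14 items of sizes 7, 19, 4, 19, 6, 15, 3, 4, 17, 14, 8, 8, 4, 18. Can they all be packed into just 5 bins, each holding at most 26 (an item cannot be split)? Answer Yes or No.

No

Total = 146; ⌈146/26⌉ = 6.
At least 6 bins are required, but only 5 are allowed.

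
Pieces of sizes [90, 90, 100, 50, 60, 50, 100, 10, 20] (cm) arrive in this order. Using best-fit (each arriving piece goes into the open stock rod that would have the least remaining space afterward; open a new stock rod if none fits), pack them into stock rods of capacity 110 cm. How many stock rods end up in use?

6

  90 → stock rod 1 (new)  [load 90/110]
  90 → stock rod 2 (new)  [load 90/110]
  100 → stock rod 3 (new)  [load 100/110]
  50 → stock rod 4 (new)  [load 50/110]
  60 → stock rod 4  [load 110/110]
  50 → stock rod 5 (new)  [load 50/110]
  100 → stock rod 6 (new)  [load 100/110]
  10 → stock rod 3  [load 110/110]
  20 → stock rod 1  [load 110/110]
6 stock rods opened.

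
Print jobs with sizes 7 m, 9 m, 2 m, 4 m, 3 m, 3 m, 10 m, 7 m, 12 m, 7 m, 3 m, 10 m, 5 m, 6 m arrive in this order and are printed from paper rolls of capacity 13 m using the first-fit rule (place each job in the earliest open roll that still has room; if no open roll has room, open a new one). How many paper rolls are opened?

  7 → roll 1 (new)  [load 7/13]
  9 → roll 2 (new)  [load 9/13]
  2 → roll 1  [load 9/13]
  4 → roll 1  [load 13/13]
  3 → roll 2  [load 12/13]
  3 → roll 3 (new)  [load 3/13]
  10 → roll 3  [load 13/13]
  7 → roll 4 (new)  [load 7/13]
  12 → roll 5 (new)  [load 12/13]
  7 → roll 6 (new)  [load 7/13]
  3 → roll 4  [load 10/13]
  10 → roll 7 (new)  [load 10/13]
  5 → roll 6  [load 12/13]
  6 → roll 8 (new)  [load 6/13]
8 paper rolls opened.

8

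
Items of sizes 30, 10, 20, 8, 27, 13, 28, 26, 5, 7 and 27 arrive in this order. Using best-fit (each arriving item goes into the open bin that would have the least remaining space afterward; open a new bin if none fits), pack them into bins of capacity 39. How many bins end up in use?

  30 → bin 1 (new)  [load 30/39]
  10 → bin 2 (new)  [load 10/39]
  20 → bin 2  [load 30/39]
  8 → bin 1  [load 38/39]
  27 → bin 3 (new)  [load 27/39]
  13 → bin 4 (new)  [load 13/39]
  28 → bin 5 (new)  [load 28/39]
  26 → bin 4  [load 39/39]
  5 → bin 2  [load 35/39]
  7 → bin 5  [load 35/39]
  27 → bin 6 (new)  [load 27/39]
6 bins opened.

6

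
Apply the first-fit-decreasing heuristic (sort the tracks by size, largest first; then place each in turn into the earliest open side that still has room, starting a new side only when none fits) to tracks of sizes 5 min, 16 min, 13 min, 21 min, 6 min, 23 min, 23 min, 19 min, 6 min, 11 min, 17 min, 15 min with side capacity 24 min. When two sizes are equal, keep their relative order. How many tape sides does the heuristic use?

Sorted descending: 23, 23, 21, 19, 17, 16, 15, 13, 11, 6, 6, 5.
  23 → side 1 (new)  [load 23/24]
  23 → side 2 (new)  [load 23/24]
  21 → side 3 (new)  [load 21/24]
  19 → side 4 (new)  [load 19/24]
  17 → side 5 (new)  [load 17/24]
  16 → side 6 (new)  [load 16/24]
  15 → side 7 (new)  [load 15/24]
  13 → side 8 (new)  [load 13/24]
  11 → side 8  [load 24/24]
  6 → side 5  [load 23/24]
  6 → side 6  [load 22/24]
  5 → side 4  [load 24/24]
8 tape sides opened.

8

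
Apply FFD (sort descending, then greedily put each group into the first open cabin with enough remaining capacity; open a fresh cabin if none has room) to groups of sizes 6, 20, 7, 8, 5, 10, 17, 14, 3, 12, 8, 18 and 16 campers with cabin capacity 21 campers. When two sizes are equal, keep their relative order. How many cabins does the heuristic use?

Sorted descending: 20, 18, 17, 16, 14, 12, 10, 8, 8, 7, 6, 5, 3.
  20 → cabin 1 (new)  [load 20/21]
  18 → cabin 2 (new)  [load 18/21]
  17 → cabin 3 (new)  [load 17/21]
  16 → cabin 4 (new)  [load 16/21]
  14 → cabin 5 (new)  [load 14/21]
  12 → cabin 6 (new)  [load 12/21]
  10 → cabin 7 (new)  [load 10/21]
  8 → cabin 6  [load 20/21]
  8 → cabin 7  [load 18/21]
  7 → cabin 5  [load 21/21]
  6 → cabin 8 (new)  [load 6/21]
  5 → cabin 4  [load 21/21]
  3 → cabin 2  [load 21/21]
8 cabins opened.

8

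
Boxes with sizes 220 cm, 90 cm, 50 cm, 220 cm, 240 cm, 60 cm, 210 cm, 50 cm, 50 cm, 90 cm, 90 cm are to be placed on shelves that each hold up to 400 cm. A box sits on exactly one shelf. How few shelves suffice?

Total = 240 + 220 + 220 + 210 + 90 + 90 + 90 + 60 + 50 + 50 + 50 = 1370 cm.
Lower bound: ⌈1370/400⌉ = 4 shelves.
A packing using 4 shelves:
  shelf 1: 240 + 90 + 60 = 390
  shelf 2: 220 + 90 + 90 = 400
  shelf 3: 220 + 50 + 50 + 50 = 370
  shelf 4: 210 = 210
This matches the lower bound, so 4 is optimal.

4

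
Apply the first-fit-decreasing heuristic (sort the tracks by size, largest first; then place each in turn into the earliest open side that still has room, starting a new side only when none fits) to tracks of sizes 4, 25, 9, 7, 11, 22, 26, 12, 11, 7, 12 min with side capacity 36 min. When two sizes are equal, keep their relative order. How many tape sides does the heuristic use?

Sorted descending: 26, 25, 22, 12, 12, 11, 11, 9, 7, 7, 4.
  26 → side 1 (new)  [load 26/36]
  25 → side 2 (new)  [load 25/36]
  22 → side 3 (new)  [load 22/36]
  12 → side 3  [load 34/36]
  12 → side 4 (new)  [load 12/36]
  11 → side 2  [load 36/36]
  11 → side 4  [load 23/36]
  9 → side 1  [load 35/36]
  7 → side 4  [load 30/36]
  7 → side 5 (new)  [load 7/36]
  4 → side 4  [load 34/36]
5 tape sides opened.

5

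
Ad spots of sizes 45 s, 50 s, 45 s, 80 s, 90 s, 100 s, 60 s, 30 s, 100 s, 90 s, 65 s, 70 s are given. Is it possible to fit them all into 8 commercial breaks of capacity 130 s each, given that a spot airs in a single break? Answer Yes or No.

A valid assignment using 8 commercial breaks:
  break 1: 100 + 30 = 130
  break 2: 100 = 100
  break 3: 90 = 90
  break 4: 90 = 90
  break 5: 80 + 50 = 130
  break 6: 70 + 60 = 130
  break 7: 65 + 45 = 110
  break 8: 45 = 45
Every load is within 130 s, so 8 commercial breaks suffice.

Yes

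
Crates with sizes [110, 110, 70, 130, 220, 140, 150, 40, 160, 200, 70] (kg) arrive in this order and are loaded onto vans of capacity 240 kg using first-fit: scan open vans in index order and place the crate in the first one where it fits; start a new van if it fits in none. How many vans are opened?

7

  110 → van 1 (new)  [load 110/240]
  110 → van 1  [load 220/240]
  70 → van 2 (new)  [load 70/240]
  130 → van 2  [load 200/240]
  220 → van 3 (new)  [load 220/240]
  140 → van 4 (new)  [load 140/240]
  150 → van 5 (new)  [load 150/240]
  40 → van 2  [load 240/240]
  160 → van 6 (new)  [load 160/240]
  200 → van 7 (new)  [load 200/240]
  70 → van 4  [load 210/240]
7 vans opened.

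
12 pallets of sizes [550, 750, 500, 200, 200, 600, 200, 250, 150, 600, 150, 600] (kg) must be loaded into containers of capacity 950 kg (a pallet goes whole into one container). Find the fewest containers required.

Total = 750 + 600 + 600 + 600 + 550 + 500 + 250 + 200 + 200 + 200 + 150 + 150 = 4750 kg.
Lower bound: ⌈4750/950⌉ = 5 containers.
Also, 6 pallets each exceed 475 kg, and no two of those can share a container, so at least 6 containers are needed.
A packing using 6 containers:
  container 1: 750 + 200 = 950
  container 2: 600 + 250 = 850
  container 3: 600 + 200 + 150 = 950
  container 4: 600 + 200 + 150 = 950
  container 5: 550 = 550
  container 6: 500 = 500
This matches the lower bound, so 6 is optimal.

6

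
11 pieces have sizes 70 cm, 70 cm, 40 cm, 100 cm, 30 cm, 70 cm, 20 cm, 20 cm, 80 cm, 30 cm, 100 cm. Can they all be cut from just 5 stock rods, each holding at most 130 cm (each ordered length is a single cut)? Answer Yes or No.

Total = 630 cm; ⌈630/130⌉ = 5.
6 pieces each exceed half the capacity and cannot share a stock rod, forcing at least 6 stock rods.
At least 6 stock rods are required, but only 5 are allowed.

No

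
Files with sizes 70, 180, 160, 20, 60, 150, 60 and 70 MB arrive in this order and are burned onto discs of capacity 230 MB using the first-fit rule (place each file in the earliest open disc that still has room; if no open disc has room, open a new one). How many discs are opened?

  70 → disc 1 (new)  [load 70/230]
  180 → disc 2 (new)  [load 180/230]
  160 → disc 1  [load 230/230]
  20 → disc 2  [load 200/230]
  60 → disc 3 (new)  [load 60/230]
  150 → disc 3  [load 210/230]
  60 → disc 4 (new)  [load 60/230]
  70 → disc 4  [load 130/230]
4 discs opened.

4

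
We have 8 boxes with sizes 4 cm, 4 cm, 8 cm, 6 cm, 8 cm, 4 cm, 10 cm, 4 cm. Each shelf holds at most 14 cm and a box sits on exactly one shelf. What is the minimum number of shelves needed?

Total = 10 + 8 + 8 + 6 + 4 + 4 + 4 + 4 = 48 cm.
Lower bound: ⌈48/14⌉ = 4 shelves.
A packing using 4 shelves:
  shelf 1: 10 + 4 = 14
  shelf 2: 8 + 6 = 14
  shelf 3: 8 + 4 = 12
  shelf 4: 4 + 4 = 8
This matches the lower bound, so 4 is optimal.

4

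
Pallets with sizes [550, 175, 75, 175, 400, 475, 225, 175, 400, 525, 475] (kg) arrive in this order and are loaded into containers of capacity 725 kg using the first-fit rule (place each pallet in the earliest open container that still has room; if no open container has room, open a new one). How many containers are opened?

6

  550 → container 1 (new)  [load 550/725]
  175 → container 1  [load 725/725]
  75 → container 2 (new)  [load 75/725]
  175 → container 2  [load 250/725]
  400 → container 2  [load 650/725]
  475 → container 3 (new)  [load 475/725]
  225 → container 3  [load 700/725]
  175 → container 4 (new)  [load 175/725]
  400 → container 4  [load 575/725]
  525 → container 5 (new)  [load 525/725]
  475 → container 6 (new)  [load 475/725]
6 containers opened.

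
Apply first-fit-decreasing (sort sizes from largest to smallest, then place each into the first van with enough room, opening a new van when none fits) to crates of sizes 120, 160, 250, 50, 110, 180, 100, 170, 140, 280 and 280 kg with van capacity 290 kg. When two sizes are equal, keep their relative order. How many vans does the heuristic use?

Sorted descending: 280, 280, 250, 180, 170, 160, 140, 120, 110, 100, 50.
  280 → van 1 (new)  [load 280/290]
  280 → van 2 (new)  [load 280/290]
  250 → van 3 (new)  [load 250/290]
  180 → van 4 (new)  [load 180/290]
  170 → van 5 (new)  [load 170/290]
  160 → van 6 (new)  [load 160/290]
  140 → van 7 (new)  [load 140/290]
  120 → van 5  [load 290/290]
  110 → van 4  [load 290/290]
  100 → van 6  [load 260/290]
  50 → van 7  [load 190/290]
7 vans opened.

7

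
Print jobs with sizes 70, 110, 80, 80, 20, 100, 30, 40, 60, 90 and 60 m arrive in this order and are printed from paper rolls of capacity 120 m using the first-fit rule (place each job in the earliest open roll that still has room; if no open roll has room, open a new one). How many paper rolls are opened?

  70 → roll 1 (new)  [load 70/120]
  110 → roll 2 (new)  [load 110/120]
  80 → roll 3 (new)  [load 80/120]
  80 → roll 4 (new)  [load 80/120]
  20 → roll 1  [load 90/120]
  100 → roll 5 (new)  [load 100/120]
  30 → roll 1  [load 120/120]
  40 → roll 3  [load 120/120]
  60 → roll 6 (new)  [load 60/120]
  90 → roll 7 (new)  [load 90/120]
  60 → roll 6  [load 120/120]
7 paper rolls opened.

7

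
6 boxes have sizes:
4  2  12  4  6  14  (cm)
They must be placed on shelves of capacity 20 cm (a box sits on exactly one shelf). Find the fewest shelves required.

3

Total = 14 + 12 + 6 + 4 + 4 + 2 = 42 cm.
Lower bound: ⌈42/20⌉ = 3 shelves.
A packing using 3 shelves:
  shelf 1: 14 + 6 = 20
  shelf 2: 12 + 4 + 4 = 20
  shelf 3: 2 = 2
This matches the lower bound, so 3 is optimal.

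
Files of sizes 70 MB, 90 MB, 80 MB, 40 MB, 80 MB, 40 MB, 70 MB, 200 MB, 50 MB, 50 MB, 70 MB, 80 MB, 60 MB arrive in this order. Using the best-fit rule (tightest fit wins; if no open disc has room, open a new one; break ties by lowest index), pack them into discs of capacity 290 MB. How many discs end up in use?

  70 → disc 1 (new)  [load 70/290]
  90 → disc 1  [load 160/290]
  80 → disc 1  [load 240/290]
  40 → disc 1  [load 280/290]
  80 → disc 2 (new)  [load 80/290]
  40 → disc 2  [load 120/290]
  70 → disc 2  [load 190/290]
  200 → disc 3 (new)  [load 200/290]
  50 → disc 3  [load 250/290]
  50 → disc 2  [load 240/290]
  70 → disc 4 (new)  [load 70/290]
  80 → disc 4  [load 150/290]
  60 → disc 4  [load 210/290]
4 discs opened.

4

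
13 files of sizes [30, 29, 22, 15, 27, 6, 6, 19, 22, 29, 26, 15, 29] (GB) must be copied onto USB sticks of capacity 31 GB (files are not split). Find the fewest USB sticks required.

Total = 30 + 29 + 29 + 29 + 27 + 26 + 22 + 22 + 19 + 15 + 15 + 6 + 6 = 275 GB.
Lower bound: ⌈275/31⌉ = 9 USB sticks.
A packing using 10 USB sticks:
  USB stick 1: 30 = 30
  USB stick 2: 29 = 29
  USB stick 3: 29 = 29
  USB stick 4: 29 = 29
  USB stick 5: 27 = 27
  USB stick 6: 26 = 26
  USB stick 7: 22 + 6 = 28
  USB stick 8: 22 + 6 = 28
  USB stick 9: 19 = 19
  USB stick 10: 15 + 15 = 30
No arrangement into 9 USB sticks stays within capacity, so 10 is optimal.

10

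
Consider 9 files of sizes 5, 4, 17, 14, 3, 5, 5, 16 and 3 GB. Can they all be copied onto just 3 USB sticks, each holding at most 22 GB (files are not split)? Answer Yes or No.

Total = 72 GB; ⌈72/22⌉ = 4.
At least 4 USB sticks are required, but only 3 are allowed.

No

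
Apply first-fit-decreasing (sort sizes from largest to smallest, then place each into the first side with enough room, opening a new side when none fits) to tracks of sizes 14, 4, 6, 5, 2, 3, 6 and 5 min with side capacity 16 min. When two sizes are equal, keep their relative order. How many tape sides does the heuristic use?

3

Sorted descending: 14, 6, 6, 5, 5, 4, 3, 2.
  14 → side 1 (new)  [load 14/16]
  6 → side 2 (new)  [load 6/16]
  6 → side 2  [load 12/16]
  5 → side 3 (new)  [load 5/16]
  5 → side 3  [load 10/16]
  4 → side 2  [load 16/16]
  3 → side 3  [load 13/16]
  2 → side 1  [load 16/16]
3 tape sides opened.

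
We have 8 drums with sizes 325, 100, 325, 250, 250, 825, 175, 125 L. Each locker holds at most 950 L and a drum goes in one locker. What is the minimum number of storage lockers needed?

3

Total = 825 + 325 + 325 + 250 + 250 + 175 + 125 + 100 = 2375 L.
Lower bound: ⌈2375/950⌉ = 3 storage lockers.
A packing using 3 storage lockers:
  locker 1: 825 + 125 = 950
  locker 2: 325 + 325 + 250 = 900
  locker 3: 250 + 175 + 100 = 525
This matches the lower bound, so 3 is optimal.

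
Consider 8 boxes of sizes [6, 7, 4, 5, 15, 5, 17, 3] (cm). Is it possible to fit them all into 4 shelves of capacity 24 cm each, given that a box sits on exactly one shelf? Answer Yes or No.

A valid assignment using 3 shelves:
  shelf 1: 17 + 7 = 24
  shelf 2: 15 + 6 + 3 = 24
  shelf 3: 5 + 5 + 4 = 14
That uses only 3 ≤ 4, so 4 shelves are enough.

Yes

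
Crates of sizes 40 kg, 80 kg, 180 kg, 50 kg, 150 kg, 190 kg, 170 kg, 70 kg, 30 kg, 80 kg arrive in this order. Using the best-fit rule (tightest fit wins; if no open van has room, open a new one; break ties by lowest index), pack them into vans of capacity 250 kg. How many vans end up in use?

  40 → van 1 (new)  [load 40/250]
  80 → van 1  [load 120/250]
  180 → van 2 (new)  [load 180/250]
  50 → van 2  [load 230/250]
  150 → van 3 (new)  [load 150/250]
  190 → van 4 (new)  [load 190/250]
  170 → van 5 (new)  [load 170/250]
  70 → van 5  [load 240/250]
  30 → van 4  [load 220/250]
  80 → van 3  [load 230/250]
5 vans opened.

5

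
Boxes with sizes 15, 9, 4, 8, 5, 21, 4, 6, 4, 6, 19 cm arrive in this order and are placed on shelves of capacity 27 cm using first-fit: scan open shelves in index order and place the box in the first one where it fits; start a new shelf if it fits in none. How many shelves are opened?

  15 → shelf 1 (new)  [load 15/27]
  9 → shelf 1  [load 24/27]
  4 → shelf 2 (new)  [load 4/27]
  8 → shelf 2  [load 12/27]
  5 → shelf 2  [load 17/27]
  21 → shelf 3 (new)  [load 21/27]
  4 → shelf 2  [load 21/27]
  6 → shelf 2  [load 27/27]
  4 → shelf 3  [load 25/27]
  6 → shelf 4 (new)  [load 6/27]
  19 → shelf 4  [load 25/27]
4 shelves opened.

4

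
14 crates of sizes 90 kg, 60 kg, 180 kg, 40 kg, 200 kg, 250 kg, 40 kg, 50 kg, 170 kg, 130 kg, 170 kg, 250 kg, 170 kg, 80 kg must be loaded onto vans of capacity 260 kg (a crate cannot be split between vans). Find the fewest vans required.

Total = 250 + 250 + 200 + 180 + 170 + 170 + 170 + 130 + 90 + 80 + 60 + 50 + 40 + 40 = 1880 kg.
Lower bound: ⌈1880/260⌉ = 8 vans.
A packing using 8 vans:
  van 1: 250 = 250
  van 2: 250 = 250
  van 3: 200 + 60 = 260
  van 4: 180 + 80 = 260
  van 5: 170 + 90 = 260
  van 6: 170 + 50 + 40 = 260
  van 7: 170 + 40 = 210
  van 8: 130 = 130
This matches the lower bound, so 8 is optimal.

8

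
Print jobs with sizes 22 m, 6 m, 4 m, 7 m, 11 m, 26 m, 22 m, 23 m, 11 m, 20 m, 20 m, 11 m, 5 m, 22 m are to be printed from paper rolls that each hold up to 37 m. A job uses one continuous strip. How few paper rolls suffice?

7

Total = 26 + 23 + 22 + 22 + 22 + 20 + 20 + 11 + 11 + 11 + 7 + 6 + 5 + 4 = 210 m.
Lower bound: ⌈210/37⌉ = 6 paper rolls.
Also, 7 print jobs each exceed 37/2 m, and no two of those can share a roll, so at least 7 paper rolls are needed.
A packing using 7 paper rolls:
  roll 1: 26 + 11 = 37
  roll 2: 23 + 11 = 34
  roll 3: 22 + 11 + 4 = 37
  roll 4: 22 + 7 + 6 = 35
  roll 5: 22 + 5 = 27
  roll 6: 20 = 20
  roll 7: 20 = 20
This matches the lower bound, so 7 is optimal.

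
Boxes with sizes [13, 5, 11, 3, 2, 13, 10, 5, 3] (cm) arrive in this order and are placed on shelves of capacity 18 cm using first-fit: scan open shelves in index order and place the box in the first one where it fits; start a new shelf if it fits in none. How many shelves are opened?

  13 → shelf 1 (new)  [load 13/18]
  5 → shelf 1  [load 18/18]
  11 → shelf 2 (new)  [load 11/18]
  3 → shelf 2  [load 14/18]
  2 → shelf 2  [load 16/18]
  13 → shelf 3 (new)  [load 13/18]
  10 → shelf 4 (new)  [load 10/18]
  5 → shelf 3  [load 18/18]
  3 → shelf 4  [load 13/18]
4 shelves opened.

4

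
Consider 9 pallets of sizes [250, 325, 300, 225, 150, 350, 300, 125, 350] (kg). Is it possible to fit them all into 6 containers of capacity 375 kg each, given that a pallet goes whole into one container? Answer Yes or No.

No

Total = 2375 kg; ⌈2375/375⌉ = 7.
At least 7 containers are required, but only 6 are allowed.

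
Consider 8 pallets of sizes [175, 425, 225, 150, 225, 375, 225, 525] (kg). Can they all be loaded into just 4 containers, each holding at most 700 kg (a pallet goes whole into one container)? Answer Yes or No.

A valid assignment using 4 containers:
  container 1: 525 + 175 = 700
  container 2: 425 + 225 = 650
  container 3: 375 + 225 = 600
  container 4: 225 + 150 = 375
Every load is within 700 kg, so 4 containers suffice.

Yes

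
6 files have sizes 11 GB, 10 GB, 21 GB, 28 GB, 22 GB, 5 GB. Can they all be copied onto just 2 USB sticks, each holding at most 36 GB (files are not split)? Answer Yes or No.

No

Total = 97 GB; ⌈97/36⌉ = 3.
At least 3 USB sticks are required, but only 2 are allowed.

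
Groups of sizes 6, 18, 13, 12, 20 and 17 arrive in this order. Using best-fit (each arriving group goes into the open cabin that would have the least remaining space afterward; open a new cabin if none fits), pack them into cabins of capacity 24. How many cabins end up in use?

5

  6 → cabin 1 (new)  [load 6/24]
  18 → cabin 1  [load 24/24]
  13 → cabin 2 (new)  [load 13/24]
  12 → cabin 3 (new)  [load 12/24]
  20 → cabin 4 (new)  [load 20/24]
  17 → cabin 5 (new)  [load 17/24]
5 cabins opened.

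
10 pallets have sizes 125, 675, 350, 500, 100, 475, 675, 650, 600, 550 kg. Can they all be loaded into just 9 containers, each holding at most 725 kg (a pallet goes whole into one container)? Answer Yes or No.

A valid assignment using 8 containers:
  container 1: 675 = 675
  container 2: 675 = 675
  container 3: 650 = 650
  container 4: 600 + 125 = 725
  container 5: 550 + 100 = 650
  container 6: 500 = 500
  container 7: 475 = 475
  container 8: 350 = 350
That uses only 8 ≤ 9, so 9 containers are enough.

Yes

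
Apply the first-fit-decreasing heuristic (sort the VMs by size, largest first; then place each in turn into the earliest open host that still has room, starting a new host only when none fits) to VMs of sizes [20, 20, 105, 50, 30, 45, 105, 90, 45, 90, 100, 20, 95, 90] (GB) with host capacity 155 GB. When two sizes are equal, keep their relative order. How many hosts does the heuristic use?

7

Sorted descending: 105, 105, 100, 95, 90, 90, 90, 50, 45, 45, 30, 20, 20, 20.
  105 → host 1 (new)  [load 105/155]
  105 → host 2 (new)  [load 105/155]
  100 → host 3 (new)  [load 100/155]
  95 → host 4 (new)  [load 95/155]
  90 → host 5 (new)  [load 90/155]
  90 → host 6 (new)  [load 90/155]
  90 → host 7 (new)  [load 90/155]
  50 → host 1  [load 155/155]
  45 → host 2  [load 150/155]
  45 → host 3  [load 145/155]
  30 → host 4  [load 125/155]
  20 → host 4  [load 145/155]
  20 → host 5  [load 110/155]
  20 → host 5  [load 130/155]
7 hosts opened.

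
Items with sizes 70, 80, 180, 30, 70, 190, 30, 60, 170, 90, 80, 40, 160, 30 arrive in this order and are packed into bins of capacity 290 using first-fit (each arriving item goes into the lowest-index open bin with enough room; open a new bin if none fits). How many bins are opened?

5

  70 → bin 1 (new)  [load 70/290]
  80 → bin 1  [load 150/290]
  180 → bin 2 (new)  [load 180/290]
  30 → bin 1  [load 180/290]
  70 → bin 1  [load 250/290]
  190 → bin 3 (new)  [load 190/290]
  30 → bin 1  [load 280/290]
  60 → bin 2  [load 240/290]
  170 → bin 4 (new)  [load 170/290]
  90 → bin 3  [load 280/290]
  80 → bin 4  [load 250/290]
  40 → bin 2  [load 280/290]
  160 → bin 5 (new)  [load 160/290]
  30 → bin 4  [load 280/290]
5 bins opened.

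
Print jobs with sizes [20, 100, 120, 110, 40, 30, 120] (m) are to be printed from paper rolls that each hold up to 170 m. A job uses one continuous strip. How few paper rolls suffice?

Total = 120 + 120 + 110 + 100 + 40 + 30 + 20 = 540 m.
Lower bound: ⌈540/170⌉ = 4 paper rolls.
A packing using 4 paper rolls:
  roll 1: 120 + 40 = 160
  roll 2: 120 + 30 + 20 = 170
  roll 3: 110 = 110
  roll 4: 100 = 100
This matches the lower bound, so 4 is optimal.

4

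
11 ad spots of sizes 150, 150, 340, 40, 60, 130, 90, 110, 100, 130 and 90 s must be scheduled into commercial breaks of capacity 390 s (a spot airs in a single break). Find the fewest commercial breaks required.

Total = 340 + 150 + 150 + 130 + 130 + 110 + 100 + 90 + 90 + 60 + 40 = 1390 s.
Lower bound: ⌈1390/390⌉ = 4 commercial breaks.
A packing using 4 commercial breaks:
  break 1: 340 + 40 = 380
  break 2: 150 + 150 + 90 = 390
  break 3: 130 + 130 + 110 = 370
  break 4: 100 + 90 + 60 = 250
This matches the lower bound, so 4 is optimal.

4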